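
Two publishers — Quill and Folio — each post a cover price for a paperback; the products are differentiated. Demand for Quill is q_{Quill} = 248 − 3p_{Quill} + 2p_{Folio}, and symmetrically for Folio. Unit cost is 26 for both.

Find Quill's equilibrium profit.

Quill's profit: π = (p_{Quill} − 26)(248 − 3p_{Quill} + 2p_{Folio}).
∂π/∂p_{Quill} = 326 − 6p_{Quill} + 2p_{Folio} = 0 ⇒ p_{Quill} = 163/3 + (1/3)p_{Folio}.
The game is symmetric, so in equilibrium p_{Folio} = p_{Quill}: the reaction function gives (2/3)p_{Quill} = 163/3, hence p_{Quill} = 81.5.
q_{Quill} = 248 − 3·81.5 + 2·81.5 = 166.5.
Profit = (81.5 − 26)·166.5 = 9240.75.

9240.75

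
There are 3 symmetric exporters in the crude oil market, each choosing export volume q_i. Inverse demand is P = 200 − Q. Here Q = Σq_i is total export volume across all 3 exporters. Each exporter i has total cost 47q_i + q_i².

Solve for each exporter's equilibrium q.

A representative exporter's profit is π_i = q_i(200 − Q) − 47q_i − q_i², with Q = q_i + Σ_{j≠i} q_j.
First-order condition: 153 − 4q_i − Σ_{j≠i} q_j = 0.
With identical exporters, set every q_j = q: then 153 − 4q − 2q = 0, i.e. q = 153/6 = 25.5.

25.5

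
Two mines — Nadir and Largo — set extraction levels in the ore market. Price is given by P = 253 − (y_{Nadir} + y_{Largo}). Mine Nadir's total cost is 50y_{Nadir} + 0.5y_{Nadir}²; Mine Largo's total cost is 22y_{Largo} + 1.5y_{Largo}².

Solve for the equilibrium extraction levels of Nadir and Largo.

56, 35

Mine Nadir's profit: π = y_{Nadir}(253 − (y_{Nadir} + y_{Largo})) − 50y_{Nadir} − 0.5y_{Nadir}².
∂π/∂y_{Nadir} = 203 − 3y_{Nadir} − y_{Largo} = 0, so y_{Nadir} = 203/3 − (1/3)y_{Largo}.
For Largo: ∂π/∂y_{Largo} = 231 − 5y_{Largo} − y_{Nadir} = 0 ⇒ y_{Largo} = 46.2 − 0.2y_{Nadir}.
Plugging y_{Largo} into Nadir's best response: y_{Nadir} = 203/3 − (1/3)(46.2 − 0.2y_{Nadir}) ⇒ (14/15)y_{Nadir} = 784/15, so y_{Nadir} = 56.
Then y_{Largo} = 46.2 − 0.2·56 = 35.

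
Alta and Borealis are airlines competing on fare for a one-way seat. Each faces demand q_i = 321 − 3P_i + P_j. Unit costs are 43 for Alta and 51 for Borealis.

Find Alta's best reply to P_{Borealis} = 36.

Alta's profit: π = (P_{Alta} − 43)(321 − 3P_{Alta} + P_{Borealis}).
∂π/∂P_{Alta} = 450 − 6P_{Alta} + P_{Borealis} = 0 ⇒ P_{Alta} = 75 + (1/6)P_{Borealis}.
At P_{Borealis} = 36: P_{Alta} = 75 + (1/6)·36 = 81.

81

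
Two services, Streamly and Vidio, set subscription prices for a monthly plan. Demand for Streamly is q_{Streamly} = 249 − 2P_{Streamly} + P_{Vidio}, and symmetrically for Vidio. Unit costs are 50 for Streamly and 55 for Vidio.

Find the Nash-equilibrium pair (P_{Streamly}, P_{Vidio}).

Streamly's profit: π = (P_{Streamly} − 50)(249 − 2P_{Streamly} + P_{Vidio}).
∂π/∂P_{Streamly} = 349 − 4P_{Streamly} + P_{Vidio} = 0 ⇒ P_{Streamly} = 87.25 + 0.25P_{Vidio}.
Similarly P_{Vidio} = 89.75 + 0.25P_{Streamly}.
Solving the two reaction functions simultaneously: (1 − (0.25)(0.25))P_{Streamly} = 87.25 + 0.25·89.75, so 0.9375P_{Streamly} = 109.6875 and P_{Streamly} = 117.
Then P_{Vidio} = 89.75 + 0.25·117 = 119.

117, 119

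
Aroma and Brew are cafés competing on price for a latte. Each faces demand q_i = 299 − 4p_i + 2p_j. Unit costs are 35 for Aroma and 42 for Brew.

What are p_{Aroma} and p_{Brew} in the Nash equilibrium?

74.1, 76.9

Aroma's profit: π = (p_{Aroma} − 35)(299 − 4p_{Aroma} + 2p_{Brew}).
∂π/∂p_{Aroma} = 439 − 8p_{Aroma} + 2p_{Brew} = 0 ⇒ p_{Aroma} = 54.875 + 0.25p_{Brew}.
Similarly p_{Brew} = 58.375 + 0.25p_{Aroma}.
Plugging p_{Brew} into Aroma's best response: p_{Aroma} = 54.875 + 0.25(58.375 + 0.25p_{Aroma}) ⇒ 0.9375p_{Aroma} = 2223/32, so p_{Aroma} = 74.1.
Then p_{Brew} = 58.375 + 0.25·74.1 = 76.9.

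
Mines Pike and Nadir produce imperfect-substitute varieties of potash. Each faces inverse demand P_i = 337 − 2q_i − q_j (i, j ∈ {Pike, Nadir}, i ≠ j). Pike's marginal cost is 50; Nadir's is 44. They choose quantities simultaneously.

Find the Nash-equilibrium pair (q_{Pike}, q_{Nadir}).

57, 59

Mine Pike's profit: π = q_{Pike}(337 − 2q_{Pike} − q_{Nadir}) − 50q_{Pike}.
∂π/∂q_{Pike} = 287 − 4q_{Pike} − q_{Nadir} = 0 ⇒ q_{Pike} = 71.75 − 0.25q_{Nadir}.
Similarly q_{Nadir} = 73.25 − 0.25q_{Pike}.
Plugging q_{Nadir} into Pike's best response: q_{Pike} = 71.75 − 0.25(73.25 − 0.25q_{Pike}) ⇒ 0.9375q_{Pike} = 53.4375, so q_{Pike} = 57.
Then q_{Nadir} = 73.25 − 0.25·57 = 59.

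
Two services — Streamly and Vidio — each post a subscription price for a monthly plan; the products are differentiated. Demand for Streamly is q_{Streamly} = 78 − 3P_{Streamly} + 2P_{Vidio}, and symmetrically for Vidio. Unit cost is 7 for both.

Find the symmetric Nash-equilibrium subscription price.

24.75

Streamly's profit: π = (P_{Streamly} − 7)(78 − 3P_{Streamly} + 2P_{Vidio}).
∂π/∂P_{Streamly} = 99 − 6P_{Streamly} + 2P_{Vidio} = 0 ⇒ P_{Streamly} = 16.5 + (1/3)P_{Vidio}.
By symmetry P_{Vidio} = P_{Streamly}; substituting into the reaction function, (2/3)P_{Streamly} = 16.5 and P_{Streamly} = 24.75.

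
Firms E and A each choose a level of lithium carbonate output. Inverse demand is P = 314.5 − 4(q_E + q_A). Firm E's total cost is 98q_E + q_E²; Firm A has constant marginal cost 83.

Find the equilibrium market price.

173.5625

Firm E's profit: π = q_E(314.5 − 4(q_E + q_A)) − 98q_E − q_E².
∂π/∂q_E = 216.5 − 10q_E − 4q_A = 0, so q_E = 21.65 − 0.4q_A.
For A: ∂π/∂q_A = 231.5 − 8q_A − 4q_E = 0 ⇒ q_A = 28.9375 − 0.5q_E.
Solving the two reaction functions simultaneously: (1 − (−0.4)(−0.5))q_E = 21.65 − 0.4·28.9375, so 0.8q_E = 10.075 and q_E = 403/32.
Then q_A = 28.9375 − 0.5·(403/32) = 1449/64.
Equilibrium price: P = 314.5 − 4·(2255/64) = 173.5625.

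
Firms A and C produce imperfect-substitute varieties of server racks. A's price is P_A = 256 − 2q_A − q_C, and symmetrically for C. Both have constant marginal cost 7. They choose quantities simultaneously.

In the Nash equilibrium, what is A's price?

106.6

Firm A's profit: π = q_A(256 − 2q_A − q_C) − 7q_A.
∂π/∂q_A = 249 − 4q_A − q_C = 0 ⇒ q_A = 62.25 − 0.25q_C.
Setting q_A = q_C in the reaction function: q_A = 62.25 − 0.25q_A, so q_A = 62.25 / 1.25 = 49.8.
P_A = 256 − 2·49.8 − 49.8 = 106.6.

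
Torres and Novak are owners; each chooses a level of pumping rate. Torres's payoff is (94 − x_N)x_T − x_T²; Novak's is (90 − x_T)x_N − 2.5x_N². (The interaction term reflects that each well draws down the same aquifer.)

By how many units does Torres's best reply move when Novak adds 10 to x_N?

Expanding Torres's payoff: 94x_T − x_Nx_T − x_T².
∂π/∂x_T = 94 − x_N − 2x_T = 0, so x_T = 47 − 0.5x_N.
The reaction-function slope is −0.5, so a 10-unit rise in x_N moves x_T by −0.5 × 10 = −5. Torres's best response falls — the actions are strategic substitutes.

-5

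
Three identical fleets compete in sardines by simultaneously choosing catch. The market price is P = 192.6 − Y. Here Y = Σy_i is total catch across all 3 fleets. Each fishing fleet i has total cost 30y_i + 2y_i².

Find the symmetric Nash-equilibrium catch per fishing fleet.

A representative fishing fleet's profit is π_i = y_i(192.6 − Y) − 30y_i − 2y_i², with Y = y_i + Σ_{j≠i} y_j.
First-order condition: 162.6 − 6y_i − Σ_{j≠i} y_j = 0.
Imposing symmetry (y_j = y for all j) turns Σ_{j≠i} y_j into 2y, so 162.6 = 8y and y = 20.325.

20.325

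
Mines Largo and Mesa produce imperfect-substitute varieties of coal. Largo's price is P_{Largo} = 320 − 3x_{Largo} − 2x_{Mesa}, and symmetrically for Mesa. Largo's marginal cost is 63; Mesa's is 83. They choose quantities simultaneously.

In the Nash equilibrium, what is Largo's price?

Mine Largo's profit: π = x_{Largo}(320 − 3x_{Largo} − 2x_{Mesa}) − 63x_{Largo}.
∂π/∂x_{Largo} = 257 − 6x_{Largo} − 2x_{Mesa} = 0 ⇒ x_{Largo} = 257/6 − (1/3)x_{Mesa}.
Similarly x_{Mesa} = 39.5 − (1/3)x_{Largo}.
Solving the two reaction functions simultaneously: (1 − (−1/3)(−1/3))x_{Largo} = 257/6 − (1/3)·39.5, so (8/9)x_{Largo} = 89/3 and x_{Largo} = 33.375.
Then x_{Mesa} = 39.5 − (1/3)·33.375 = 28.375.
P_{Largo} = 320 − 3·33.375 − 2·28.375 = 163.125.

163.125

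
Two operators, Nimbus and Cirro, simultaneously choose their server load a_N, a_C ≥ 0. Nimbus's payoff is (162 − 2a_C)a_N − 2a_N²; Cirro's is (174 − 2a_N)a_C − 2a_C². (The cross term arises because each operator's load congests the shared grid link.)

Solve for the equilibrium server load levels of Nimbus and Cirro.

Expanding Nimbus's payoff: 162a_N − 2a_Ca_N − 2a_N².
∂π/∂a_N = 162 − 2a_C − 4a_N = 0, so a_N = 40.5 − 0.5a_C.
Likewise for Cirro: a_C = 43.5 − 0.5a_N.
Substituting the second reaction function into the first: a_N = 40.5 − 0.5(43.5 − 0.5a_N), which gives 0.75a_N = 18.75 ⇒ a_N = 25.
Then a_C = 43.5 − 0.5·25 = 31.

25, 31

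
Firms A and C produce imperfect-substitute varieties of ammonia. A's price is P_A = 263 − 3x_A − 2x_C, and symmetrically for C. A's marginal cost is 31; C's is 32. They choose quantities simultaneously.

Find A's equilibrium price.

118.1875

Firm A's profit: π = x_A(263 − 3x_A − 2x_C) − 31x_A.
∂π/∂x_A = 232 − 6x_A − 2x_C = 0 ⇒ x_A = 116/3 − (1/3)x_C.
Similarly x_C = 38.5 − (1/3)x_A.
Plugging x_C into A's best response: x_A = 116/3 − (1/3)(38.5 − (1/3)x_A) ⇒ (8/9)x_A = 155/6, so x_A = 29.0625.
Then x_C = 38.5 − (1/3)·29.0625 = 28.8125.
P_A = 263 − 3·29.0625 − 2·28.8125 = 118.1875.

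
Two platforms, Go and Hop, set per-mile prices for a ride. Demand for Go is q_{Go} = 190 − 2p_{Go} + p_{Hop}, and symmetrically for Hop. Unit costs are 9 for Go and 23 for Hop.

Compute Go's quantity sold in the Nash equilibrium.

124.4

Go's profit: π = (p_{Go} − 9)(190 − 2p_{Go} + p_{Hop}).
∂π/∂p_{Go} = 208 − 4p_{Go} + p_{Hop} = 0 ⇒ p_{Go} = 52 + 0.25p_{Hop}.
Similarly p_{Hop} = 59 + 0.25p_{Go}.
Solving the two reaction functions simultaneously: (1 − (0.25)(0.25))p_{Go} = 52 + 0.25·59, so 0.9375p_{Go} = 66.75 and p_{Go} = 71.2.
Then p_{Hop} = 59 + 0.25·71.2 = 76.8.
q_{Go} = 190 − 2·71.2 + 76.8 = 124.4.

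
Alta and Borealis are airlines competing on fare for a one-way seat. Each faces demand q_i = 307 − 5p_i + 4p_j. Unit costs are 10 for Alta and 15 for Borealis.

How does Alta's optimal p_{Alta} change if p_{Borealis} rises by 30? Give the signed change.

Alta's profit: π = (p_{Alta} − 10)(307 − 5p_{Alta} + 4p_{Borealis}).
∂π/∂p_{Alta} = 357 − 10p_{Alta} + 4p_{Borealis} = 0 ⇒ p_{Alta} = 35.7 + 0.4p_{Borealis}.
The reaction-function slope is 0.4, so a 30-unit rise in p_{Borealis} moves p_{Alta} by 0.4 × 30 = 12. Alta's best response rises — the actions are strategic complements.

12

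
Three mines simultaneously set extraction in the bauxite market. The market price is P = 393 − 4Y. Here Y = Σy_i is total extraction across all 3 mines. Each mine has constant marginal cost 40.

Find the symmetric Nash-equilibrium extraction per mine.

22.0625

A representative mine's profit is π_i = y_i(393 − 4Y) − 40y_i, with Y = y_i + Σ_{j≠i} y_j.
First-order condition: 353 − 8y_i − 4Σ_{j≠i} y_j = 0.
In a symmetric equilibrium every mine chooses the same y, so Σ_{j≠i} y_j = 2y. The condition becomes 353 − 16y = 0, giving y = 353/16 = 22.0625.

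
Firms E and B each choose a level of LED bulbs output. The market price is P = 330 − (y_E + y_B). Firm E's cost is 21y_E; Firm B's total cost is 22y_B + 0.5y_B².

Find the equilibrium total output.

185.2

Firm E's profit: π = y_E(330 − (y_E + y_B)) − 21y_E.
∂π/∂y_E = 309 − 2y_E − y_B = 0, so y_E = 154.5 − 0.5y_B.
For B: ∂π/∂y_B = 308 − 3y_B − y_E = 0 ⇒ y_B = 308/3 − (1/3)y_E.
Substituting the second reaction function into the first: y_E = 154.5 − 0.5(308/3 − (1/3)y_E), which gives (5/6)y_E = 619/6 ⇒ y_E = 123.8.
Then y_B = 308/3 − (1/3)·123.8 = 61.4.
Total output: 123.8 + 61.4 = 185.2.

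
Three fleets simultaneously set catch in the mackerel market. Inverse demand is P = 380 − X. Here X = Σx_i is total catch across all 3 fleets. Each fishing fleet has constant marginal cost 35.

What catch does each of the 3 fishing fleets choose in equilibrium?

A representative fishing fleet's profit is π_i = x_i(380 − X) − 35x_i, with X = x_i + Σ_{j≠i} x_j.
First-order condition: 345 − 2x_i − Σ_{j≠i} x_j = 0.
With identical fishing fleets, set every x_j = x: then 345 − 2x − 2x = 0, i.e. x = 345/4 = 86.25.

86.25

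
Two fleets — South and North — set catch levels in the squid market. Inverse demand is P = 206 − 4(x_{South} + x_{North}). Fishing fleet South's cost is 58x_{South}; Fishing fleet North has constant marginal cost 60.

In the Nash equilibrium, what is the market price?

Fishing fleet South's profit: π = x_{South}(206 − 4(x_{South} + x_{North})) − 58x_{South}.
∂π/∂x_{South} = 148 − 8x_{South} − 4x_{North} = 0, so x_{South} = 18.5 − 0.5x_{North}.
By the same steps for North: x_{North} = 18.25 − 0.5x_{South}.
Solving the two reaction functions simultaneously: (1 − (−0.5)(−0.5))x_{South} = 18.5 − 0.5·18.25, so 0.75x_{South} = 9.375 and x_{South} = 12.5.
Then x_{North} = 18.25 − 0.5·12.5 = 12.
Equilibrium price: P = 206 − 4·24.5 = 108.

108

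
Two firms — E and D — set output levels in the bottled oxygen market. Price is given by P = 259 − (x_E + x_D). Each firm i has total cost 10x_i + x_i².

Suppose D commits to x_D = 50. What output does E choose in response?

49.75

Firm E's profit: π = x_E(259 − (x_E + x_D)) − 10x_E − x_E².
∂π/∂x_E = 249 − 4x_E − x_D = 0, so x_E = 62.25 − 0.25x_D.
At x_D = 50: x_E = 62.25 − 0.25·50 = 49.75.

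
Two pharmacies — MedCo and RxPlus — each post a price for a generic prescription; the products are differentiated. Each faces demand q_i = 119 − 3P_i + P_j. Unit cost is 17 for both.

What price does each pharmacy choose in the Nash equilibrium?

34

MedCo's profit: π = (P_{MedCo} − 17)(119 − 3P_{MedCo} + P_{RxPlus}).
∂π/∂P_{MedCo} = 170 − 6P_{MedCo} + P_{RxPlus} = 0 ⇒ P_{MedCo} = 85/3 + (1/6)P_{RxPlus}.
By symmetry P_{RxPlus} = P_{MedCo}; substituting into the reaction function, (5/6)P_{MedCo} = 85/3 and P_{MedCo} = 34.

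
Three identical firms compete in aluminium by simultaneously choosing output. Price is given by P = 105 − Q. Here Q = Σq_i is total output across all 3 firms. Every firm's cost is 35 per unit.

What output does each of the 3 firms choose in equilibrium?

17.5

A representative firm's profit is π_i = q_i(105 − Q) − 35q_i, with Q = q_i + Σ_{j≠i} q_j.
First-order condition: 70 − 2q_i − Σ_{j≠i} q_j = 0.
In a symmetric equilibrium every firm chooses the same q, so Σ_{j≠i} q_j = 2q. The condition becomes 70 − 4q = 0, giving q = 70/4 = 17.5.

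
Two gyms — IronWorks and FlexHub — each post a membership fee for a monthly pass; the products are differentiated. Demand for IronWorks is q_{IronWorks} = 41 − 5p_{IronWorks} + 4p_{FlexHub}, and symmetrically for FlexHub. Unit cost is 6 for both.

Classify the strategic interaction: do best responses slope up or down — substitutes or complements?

IronWorks's profit: π = (p_{IronWorks} − 6)(41 − 5p_{IronWorks} + 4p_{FlexHub}).
∂π/∂p_{IronWorks} = 71 − 10p_{IronWorks} + 4p_{FlexHub} = 0 ⇒ p_{IronWorks} = 7.1 + 0.4p_{FlexHub}.
The best-response slope dp_{IronWorks}/dp_{FlexHub} = 0.4 > 0: the reaction function is upward-sloping, so the choices are strategic complements.

strategic complements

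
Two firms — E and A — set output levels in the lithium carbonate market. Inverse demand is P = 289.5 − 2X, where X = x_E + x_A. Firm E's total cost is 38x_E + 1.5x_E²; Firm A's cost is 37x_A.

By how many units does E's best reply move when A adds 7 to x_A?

Firm E's profit: π = x_E(289.5 − 2(x_E + x_A)) − 38x_E − 1.5x_E².
∂π/∂x_E = 251.5 − 7x_E − 2x_A = 0, so x_E = 503/14 − (2/7)x_A.
The reaction-function slope is −2/7, so a 7-unit rise in x_A moves x_E by −2/7 × 7 = −2. E's best response falls — the actions are strategic substitutes.

-2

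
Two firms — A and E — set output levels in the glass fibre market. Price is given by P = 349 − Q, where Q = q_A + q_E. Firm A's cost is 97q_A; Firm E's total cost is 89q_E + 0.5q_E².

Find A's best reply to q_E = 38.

107

Firm A's profit: π = q_A(349 − (q_A + q_E)) − 97q_A.
∂π/∂q_A = 252 − 2q_A − q_E = 0, so q_A = 126 − 0.5q_E.
At q_E = 38: q_A = 126 − 0.5·38 = 107.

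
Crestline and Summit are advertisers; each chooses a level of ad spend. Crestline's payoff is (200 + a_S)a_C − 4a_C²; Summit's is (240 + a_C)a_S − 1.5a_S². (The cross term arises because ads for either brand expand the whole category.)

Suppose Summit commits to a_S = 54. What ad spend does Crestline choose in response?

Expanding Crestline's payoff: 200a_C + a_Sa_C − 4a_C².
∂π/∂a_C = 200 + a_S − 8a_C = 0, so a_C = 25 + 0.125a_S.
At a_S = 54: a_C = 25 + 0.125·54 = 31.75.

31.75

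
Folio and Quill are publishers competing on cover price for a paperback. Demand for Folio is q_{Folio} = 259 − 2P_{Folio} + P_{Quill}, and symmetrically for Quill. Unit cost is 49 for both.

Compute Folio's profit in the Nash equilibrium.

9800

Folio's profit: π = (P_{Folio} − 49)(259 − 2P_{Folio} + P_{Quill}).
∂π/∂P_{Folio} = 357 − 4P_{Folio} + P_{Quill} = 0 ⇒ P_{Folio} = 89.25 + 0.25P_{Quill}.
The game is symmetric, so in equilibrium P_{Quill} = P_{Folio}: the reaction function gives 0.75P_{Folio} = 89.25, hence P_{Folio} = 119.
q_{Folio} = 259 − 2·119 + 119 = 140.
Profit = (119 − 49)·140 = 9800.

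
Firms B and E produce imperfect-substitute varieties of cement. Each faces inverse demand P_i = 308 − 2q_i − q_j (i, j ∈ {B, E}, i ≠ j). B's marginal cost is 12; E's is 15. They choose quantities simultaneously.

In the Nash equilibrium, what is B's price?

Firm B's profit: π = q_B(308 − 2q_B − q_E) − 12q_B.
∂π/∂q_B = 296 − 4q_B − q_E = 0 ⇒ q_B = 74 − 0.25q_E.
Similarly q_E = 73.25 − 0.25q_B.
Substituting the second reaction function into the first: q_B = 74 − 0.25(73.25 − 0.25q_B), which gives 0.9375q_B = 55.6875 ⇒ q_B = 59.4.
Then q_E = 73.25 − 0.25·59.4 = 58.4.
P_B = 308 − 2·59.4 − 58.4 = 130.8.

130.8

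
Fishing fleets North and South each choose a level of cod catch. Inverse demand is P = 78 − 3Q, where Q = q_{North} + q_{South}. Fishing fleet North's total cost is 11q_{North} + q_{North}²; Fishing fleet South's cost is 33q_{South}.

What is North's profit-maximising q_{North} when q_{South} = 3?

7.25

Fishing fleet North's profit: π = q_{North}(78 − 3(q_{North} + q_{South})) − 11q_{North} − q_{North}².
∂π/∂q_{North} = 67 − 8q_{North} − 3q_{South} = 0, so q_{North} = 8.375 − 0.375q_{South}.
At q_{South} = 3: q_{North} = 8.375 − 0.375·3 = 7.25.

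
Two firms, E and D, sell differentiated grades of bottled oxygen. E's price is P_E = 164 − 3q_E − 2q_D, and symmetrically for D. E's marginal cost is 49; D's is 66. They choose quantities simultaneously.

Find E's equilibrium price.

95.3125

Firm E's profit: π = q_E(164 − 3q_E − 2q_D) − 49q_E.
∂π/∂q_E = 115 − 6q_E − 2q_D = 0 ⇒ q_E = 115/6 − (1/3)q_D.
Similarly q_D = 49/3 − (1/3)q_E.
Solving the two reaction functions simultaneously: (1 − (−1/3)(−1/3))q_E = 115/6 − (1/3)·(49/3), so (8/9)q_E = 247/18 and q_E = 15.4375.
Then q_D = 49/3 − (1/3)·15.4375 = 11.1875.
P_E = 164 − 3·15.4375 − 2·11.1875 = 95.3125.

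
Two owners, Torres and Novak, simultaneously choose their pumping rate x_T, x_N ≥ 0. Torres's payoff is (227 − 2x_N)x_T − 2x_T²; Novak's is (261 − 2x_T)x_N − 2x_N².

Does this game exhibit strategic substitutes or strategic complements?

strategic substitutes

Expanding Torres's payoff: 227x_T − 2x_Nx_T − 2x_T².
∂π/∂x_T = 227 − 2x_N − 4x_T = 0, so x_T = 56.75 − 0.5x_N.
The best-response slope dx_T/dx_N = −0.5 < 0: the reaction function is downward-sloping, so the choices are strategic substitutes.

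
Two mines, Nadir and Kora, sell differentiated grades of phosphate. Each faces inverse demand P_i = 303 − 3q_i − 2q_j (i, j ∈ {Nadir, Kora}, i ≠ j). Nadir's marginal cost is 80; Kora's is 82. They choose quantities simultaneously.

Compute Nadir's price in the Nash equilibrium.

Mine Nadir's profit: π = q_{Nadir}(303 − 3q_{Nadir} − 2q_{Kora}) − 80q_{Nadir}.
∂π/∂q_{Nadir} = 223 − 6q_{Nadir} − 2q_{Kora} = 0 ⇒ q_{Nadir} = 223/6 − (1/3)q_{Kora}.
Similarly q_{Kora} = 221/6 − (1/3)q_{Nadir}.
Substituting the second reaction function into the first: q_{Nadir} = 223/6 − (1/3)(221/6 − (1/3)q_{Nadir}), which gives (8/9)q_{Nadir} = 224/9 ⇒ q_{Nadir} = 28.
Then q_{Kora} = 221/6 − (1/3)·28 = 27.5.
P_{Nadir} = 303 − 3·28 − 2·27.5 = 164.

164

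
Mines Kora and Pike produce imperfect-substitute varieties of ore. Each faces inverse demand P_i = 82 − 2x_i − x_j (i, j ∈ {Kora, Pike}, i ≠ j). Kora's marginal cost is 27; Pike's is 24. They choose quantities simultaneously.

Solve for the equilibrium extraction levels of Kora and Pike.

10.8, 11.8

Mine Kora's profit: π = x_{Kora}(82 − 2x_{Kora} − x_{Pike}) − 27x_{Kora}.
∂π/∂x_{Kora} = 55 − 4x_{Kora} − x_{Pike} = 0 ⇒ x_{Kora} = 13.75 − 0.25x_{Pike}.
Similarly x_{Pike} = 14.5 − 0.25x_{Kora}.
Solving the two reaction functions simultaneously: (1 − (−0.25)(−0.25))x_{Kora} = 13.75 − 0.25·14.5, so 0.9375x_{Kora} = 10.125 and x_{Kora} = 10.8.
Then x_{Pike} = 14.5 − 0.25·10.8 = 11.8.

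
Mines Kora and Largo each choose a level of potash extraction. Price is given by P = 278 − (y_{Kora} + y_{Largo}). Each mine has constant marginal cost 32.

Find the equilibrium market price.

114

Mine Kora's profit: π = y_{Kora}(278 − (y_{Kora} + y_{Largo})) − 32y_{Kora}.
∂π/∂y_{Kora} = 246 − 2y_{Kora} − y_{Largo} = 0, so y_{Kora} = 123 − 0.5y_{Largo}.
By symmetry y_{Largo} = y_{Kora}; substituting into the reaction function, 1.5y_{Kora} = 123 and y_{Kora} = 82.
Equilibrium price: P = 278 − 164 = 114.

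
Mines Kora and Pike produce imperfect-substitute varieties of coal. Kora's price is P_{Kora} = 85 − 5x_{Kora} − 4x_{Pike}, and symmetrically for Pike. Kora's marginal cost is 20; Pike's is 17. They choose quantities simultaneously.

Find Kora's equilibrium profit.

Mine Kora's profit: π = x_{Kora}(85 − 5x_{Kora} − 4x_{Pike}) − 20x_{Kora}.
∂π/∂x_{Kora} = 65 − 10x_{Kora} − 4x_{Pike} = 0 ⇒ x_{Kora} = 6.5 − 0.4x_{Pike}.
Similarly x_{Pike} = 6.8 − 0.4x_{Kora}.
Plugging x_{Pike} into Kora's best response: x_{Kora} = 6.5 − 0.4(6.8 − 0.4x_{Kora}) ⇒ 0.84x_{Kora} = 3.78, so x_{Kora} = 4.5.
Then x_{Pike} = 6.8 − 0.4·4.5 = 5.
P_{Kora} = 85 − 5·4.5 − 4·5 = 42.5.
Profit = (42.5 − 20)·4.5 = 101.25.

101.25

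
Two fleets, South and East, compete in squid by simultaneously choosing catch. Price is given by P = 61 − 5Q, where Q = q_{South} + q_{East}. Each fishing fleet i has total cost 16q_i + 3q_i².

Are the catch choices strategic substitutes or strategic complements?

strategic substitutes

Fishing fleet South's profit: π = q_{South}(61 − 5(q_{South} + q_{East})) − 16q_{South} − 3q_{South}².
∂π/∂q_{South} = 45 − 16q_{South} − 5q_{East} = 0, so q_{South} = 2.8125 − 0.3125q_{East}.
The best-response slope dq_{South}/dq_{East} = −0.3125 < 0: the reaction function is downward-sloping, so the choices are strategic substitutes.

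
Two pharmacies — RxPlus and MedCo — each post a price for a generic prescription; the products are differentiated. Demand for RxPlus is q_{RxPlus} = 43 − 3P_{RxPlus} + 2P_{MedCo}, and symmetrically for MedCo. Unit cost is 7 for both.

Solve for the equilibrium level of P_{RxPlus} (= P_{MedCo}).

16

RxPlus's profit: π = (P_{RxPlus} − 7)(43 − 3P_{RxPlus} + 2P_{MedCo}).
∂π/∂P_{RxPlus} = 64 − 6P_{RxPlus} + 2P_{MedCo} = 0 ⇒ P_{RxPlus} = 32/3 + (1/3)P_{MedCo}.
By symmetry P_{MedCo} = P_{RxPlus}; substituting into the reaction function, (2/3)P_{RxPlus} = 32/3 and P_{RxPlus} = 16.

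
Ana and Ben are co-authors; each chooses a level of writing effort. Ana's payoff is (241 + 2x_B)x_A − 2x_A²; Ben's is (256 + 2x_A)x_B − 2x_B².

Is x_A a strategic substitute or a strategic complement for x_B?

strategic complements

Expanding Ana's payoff: 241x_A + 2x_Bx_A − 2x_A².
∂π/∂x_A = 241 + 2x_B − 4x_A = 0, so x_A = 60.25 + 0.5x_B.
The best-response slope dx_A/dx_B = 0.5 > 0: the reaction function is upward-sloping, so the choices are strategic complements.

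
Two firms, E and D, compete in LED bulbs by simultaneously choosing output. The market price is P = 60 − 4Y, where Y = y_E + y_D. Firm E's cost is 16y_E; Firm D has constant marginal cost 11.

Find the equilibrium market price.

Firm E's profit: π = y_E(60 − 4(y_E + y_D)) − 16y_E.
∂π/∂y_E = 44 − 8y_E − 4y_D = 0, so y_E = 5.5 − 0.5y_D.
By the same steps for D: y_D = 6.125 − 0.5y_E.
Plugging y_D into E's best response: y_E = 5.5 − 0.5(6.125 − 0.5y_E) ⇒ 0.75y_E = 2.4375, so y_E = 3.25.
Then y_D = 6.125 − 0.5·3.25 = 4.5.
Equilibrium price: P = 60 − 4·7.75 = 29.

29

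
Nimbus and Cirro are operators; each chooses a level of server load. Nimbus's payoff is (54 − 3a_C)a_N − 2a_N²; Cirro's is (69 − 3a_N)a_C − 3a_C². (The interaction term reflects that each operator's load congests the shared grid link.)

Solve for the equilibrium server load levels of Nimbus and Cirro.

7.8, 7.6

Expanding Nimbus's payoff: 54a_N − 3a_Ca_N − 2a_N².
∂π/∂a_N = 54 − 3a_C − 4a_N = 0, so a_N = 13.5 − 0.75a_C.
Likewise for Cirro: a_C = 11.5 − 0.5a_N.
Solving the two reaction functions simultaneously: (1 − (−0.75)(−0.5))a_N = 13.5 − 0.75·11.5, so 0.625a_N = 4.875 and a_N = 7.8.
Then a_C = 11.5 − 0.5·7.8 = 7.6.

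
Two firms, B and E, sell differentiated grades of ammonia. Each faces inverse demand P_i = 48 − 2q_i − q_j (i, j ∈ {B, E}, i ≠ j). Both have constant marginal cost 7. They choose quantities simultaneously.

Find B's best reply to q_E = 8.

8.25

Firm B's profit: π = q_B(48 − 2q_B − q_E) − 7q_B.
∂π/∂q_B = 41 − 4q_B − q_E = 0 ⇒ q_B = 10.25 − 0.25q_E.
At q_E = 8: q_B = 10.25 − 0.25·8 = 8.25.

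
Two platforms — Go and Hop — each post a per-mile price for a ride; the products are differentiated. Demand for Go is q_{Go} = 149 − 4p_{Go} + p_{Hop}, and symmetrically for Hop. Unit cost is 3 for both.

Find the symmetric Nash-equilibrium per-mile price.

23

Go's profit: π = (p_{Go} − 3)(149 − 4p_{Go} + p_{Hop}).
∂π/∂p_{Go} = 161 − 8p_{Go} + p_{Hop} = 0 ⇒ p_{Go} = 20.125 + 0.125p_{Hop}.
Setting p_{Go} = p_{Hop} in the reaction function: p_{Go} = 20.125 + 0.125p_{Go}, so p_{Go} = 20.125 / 0.875 = 23.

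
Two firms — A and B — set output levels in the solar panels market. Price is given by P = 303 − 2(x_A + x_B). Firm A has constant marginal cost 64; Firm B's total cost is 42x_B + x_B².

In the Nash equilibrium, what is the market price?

155.2

Firm A's profit: π = x_A(303 − 2(x_A + x_B)) − 64x_A.
∂π/∂x_A = 239 − 4x_A − 2x_B = 0, so x_A = 59.75 − 0.5x_B.
For B: ∂π/∂x_B = 261 − 6x_B − 2x_A = 0 ⇒ x_B = 43.5 − (1/3)x_A.
Substituting the second reaction function into the first: x_A = 59.75 − 0.5(43.5 − (1/3)x_A), which gives (5/6)x_A = 38 ⇒ x_A = 45.6.
Then x_B = 43.5 − (1/3)·45.6 = 28.3.
Equilibrium price: P = 303 − 2·73.9 = 155.2.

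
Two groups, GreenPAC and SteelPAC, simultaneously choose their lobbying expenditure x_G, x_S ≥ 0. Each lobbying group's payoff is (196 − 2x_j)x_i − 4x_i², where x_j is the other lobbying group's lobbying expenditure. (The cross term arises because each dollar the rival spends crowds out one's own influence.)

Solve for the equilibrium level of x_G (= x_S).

GreenPAC's payoff is (196 − 2x_S)x_G − 4x_G².
∂π/∂x_G = 196 − 2x_S − 8x_G = 0, so x_G = 24.5 − 0.25x_S.
By symmetry x_S = x_G; substituting into the reaction function, 1.25x_G = 24.5 and x_G = 19.6.

19.6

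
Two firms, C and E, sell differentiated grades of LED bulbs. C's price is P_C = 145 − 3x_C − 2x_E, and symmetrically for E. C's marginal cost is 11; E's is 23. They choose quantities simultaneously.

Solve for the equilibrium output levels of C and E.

Firm C's profit: π = x_C(145 − 3x_C − 2x_E) − 11x_C.
∂π/∂x_C = 134 − 6x_C − 2x_E = 0 ⇒ x_C = 67/3 − (1/3)x_E.
Similarly x_E = 61/3 − (1/3)x_C.
Plugging x_E into C's best response: x_C = 67/3 − (1/3)(61/3 − (1/3)x_C) ⇒ (8/9)x_C = 140/9, so x_C = 17.5.
Then x_E = 61/3 − (1/3)·17.5 = 14.5.

17.5, 14.5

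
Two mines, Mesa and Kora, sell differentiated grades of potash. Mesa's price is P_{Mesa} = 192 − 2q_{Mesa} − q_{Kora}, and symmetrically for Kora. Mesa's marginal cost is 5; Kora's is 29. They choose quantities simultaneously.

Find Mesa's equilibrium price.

83

Mine Mesa's profit: π = q_{Mesa}(192 − 2q_{Mesa} − q_{Kora}) − 5q_{Mesa}.
∂π/∂q_{Mesa} = 187 − 4q_{Mesa} − q_{Kora} = 0 ⇒ q_{Mesa} = 46.75 − 0.25q_{Kora}.
Similarly q_{Kora} = 40.75 − 0.25q_{Mesa}.
Solving the two reaction functions simultaneously: (1 − (−0.25)(−0.25))q_{Mesa} = 46.75 − 0.25·40.75, so 0.9375q_{Mesa} = 36.5625 and q_{Mesa} = 39.
Then q_{Kora} = 40.75 − 0.25·39 = 31.
P_{Mesa} = 192 − 2·39 − 31 = 83.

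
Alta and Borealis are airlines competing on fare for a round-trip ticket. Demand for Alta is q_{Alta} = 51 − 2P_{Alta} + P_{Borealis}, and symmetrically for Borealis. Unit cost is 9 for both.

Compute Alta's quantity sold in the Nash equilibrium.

28

Alta's profit: π = (P_{Alta} − 9)(51 − 2P_{Alta} + P_{Borealis}).
∂π/∂P_{Alta} = 69 − 4P_{Alta} + P_{Borealis} = 0 ⇒ P_{Alta} = 17.25 + 0.25P_{Borealis}.
Setting P_{Alta} = P_{Borealis} in the reaction function: P_{Alta} = 17.25 + 0.25P_{Alta}, so P_{Alta} = 17.25 / 0.75 = 23.
q_{Alta} = 51 − 2·23 + 23 = 28.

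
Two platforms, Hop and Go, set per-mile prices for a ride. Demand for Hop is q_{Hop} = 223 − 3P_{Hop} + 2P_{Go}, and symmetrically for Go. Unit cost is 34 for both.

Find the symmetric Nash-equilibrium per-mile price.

Hop's profit: π = (P_{Hop} − 34)(223 − 3P_{Hop} + 2P_{Go}).
∂π/∂P_{Hop} = 325 − 6P_{Hop} + 2P_{Go} = 0 ⇒ P_{Hop} = 325/6 + (1/3)P_{Go}.
Setting P_{Hop} = P_{Go} in the reaction function: P_{Hop} = 325/6 + (1/3)P_{Hop}, so P_{Hop} = (325/6) / (2/3) = 81.25.

81.25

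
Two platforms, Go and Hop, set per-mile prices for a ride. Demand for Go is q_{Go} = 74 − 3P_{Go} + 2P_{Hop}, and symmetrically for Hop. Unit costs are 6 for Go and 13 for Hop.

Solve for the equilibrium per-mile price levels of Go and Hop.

24.3125, 26.9375

Go's profit: π = (P_{Go} − 6)(74 − 3P_{Go} + 2P_{Hop}).
∂π/∂P_{Go} = 92 − 6P_{Go} + 2P_{Hop} = 0 ⇒ P_{Go} = 46/3 + (1/3)P_{Hop}.
Similarly P_{Hop} = 113/6 + (1/3)P_{Go}.
Substituting the second reaction function into the first: P_{Go} = 46/3 + (1/3)(113/6 + (1/3)P_{Go}), which gives (8/9)P_{Go} = 389/18 ⇒ P_{Go} = 24.3125.
Then P_{Hop} = 113/6 + (1/3)·24.3125 = 26.9375.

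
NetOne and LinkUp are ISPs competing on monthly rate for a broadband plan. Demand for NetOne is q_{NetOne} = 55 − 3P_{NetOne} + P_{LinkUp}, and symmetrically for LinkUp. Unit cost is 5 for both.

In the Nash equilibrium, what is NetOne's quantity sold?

27

NetOne's profit: π = (P_{NetOne} − 5)(55 − 3P_{NetOne} + P_{LinkUp}).
∂π/∂P_{NetOne} = 70 − 6P_{NetOne} + P_{LinkUp} = 0 ⇒ P_{NetOne} = 35/3 + (1/6)P_{LinkUp}.
Setting P_{NetOne} = P_{LinkUp} in the reaction function: P_{NetOne} = 35/3 + (1/6)P_{NetOne}, so P_{NetOne} = (35/3) / (5/6) = 14.
q_{NetOne} = 55 − 3·14 + 14 = 27.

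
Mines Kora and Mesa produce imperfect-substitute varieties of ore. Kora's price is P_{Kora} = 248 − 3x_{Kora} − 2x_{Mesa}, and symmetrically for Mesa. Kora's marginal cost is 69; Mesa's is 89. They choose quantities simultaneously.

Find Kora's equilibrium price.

Mine Kora's profit: π = x_{Kora}(248 − 3x_{Kora} − 2x_{Mesa}) − 69x_{Kora}.
∂π/∂x_{Kora} = 179 − 6x_{Kora} − 2x_{Mesa} = 0 ⇒ x_{Kora} = 179/6 − (1/3)x_{Mesa}.
Similarly x_{Mesa} = 26.5 − (1/3)x_{Kora}.
Substituting the second reaction function into the first: x_{Kora} = 179/6 − (1/3)(26.5 − (1/3)x_{Kora}), which gives (8/9)x_{Kora} = 21 ⇒ x_{Kora} = 23.625.
Then x_{Mesa} = 26.5 − (1/3)·23.625 = 18.625.
P_{Kora} = 248 − 3·23.625 − 2·18.625 = 139.875.

139.875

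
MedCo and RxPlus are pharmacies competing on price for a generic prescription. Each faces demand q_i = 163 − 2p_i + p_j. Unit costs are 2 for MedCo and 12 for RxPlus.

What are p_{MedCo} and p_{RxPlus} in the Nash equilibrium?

57, 61

MedCo's profit: π = (p_{MedCo} − 2)(163 − 2p_{MedCo} + p_{RxPlus}).
∂π/∂p_{MedCo} = 167 − 4p_{MedCo} + p_{RxPlus} = 0 ⇒ p_{MedCo} = 41.75 + 0.25p_{RxPlus}.
Similarly p_{RxPlus} = 46.75 + 0.25p_{MedCo}.
Plugging p_{RxPlus} into MedCo's best response: p_{MedCo} = 41.75 + 0.25(46.75 + 0.25p_{MedCo}) ⇒ 0.9375p_{MedCo} = 53.4375, so p_{MedCo} = 57.
Then p_{RxPlus} = 46.75 + 0.25·57 = 61.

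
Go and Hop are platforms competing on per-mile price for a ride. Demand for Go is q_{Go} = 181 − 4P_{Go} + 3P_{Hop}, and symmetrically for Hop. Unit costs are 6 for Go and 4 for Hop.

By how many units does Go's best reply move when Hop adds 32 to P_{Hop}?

Go's profit: π = (P_{Go} − 6)(181 − 4P_{Go} + 3P_{Hop}).
∂π/∂P_{Go} = 205 − 8P_{Go} + 3P_{Hop} = 0 ⇒ P_{Go} = 25.625 + 0.375P_{Hop}.
The reaction-function slope is 0.375, so a 32-unit rise in P_{Hop} moves P_{Go} by 0.375 × 32 = 12. Go's best response rises — the actions are strategic complements.

12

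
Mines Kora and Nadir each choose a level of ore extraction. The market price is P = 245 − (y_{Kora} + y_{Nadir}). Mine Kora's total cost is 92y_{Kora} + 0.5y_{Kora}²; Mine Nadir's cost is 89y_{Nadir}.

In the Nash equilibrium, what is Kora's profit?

Mine Kora's profit: π = y_{Kora}(245 − (y_{Kora} + y_{Nadir})) − 92y_{Kora} − 0.5y_{Kora}².
∂π/∂y_{Kora} = 153 − 3y_{Kora} − y_{Nadir} = 0, so y_{Kora} = 51 − (1/3)y_{Nadir}.
For Nadir: ∂π/∂y_{Nadir} = 156 − 2y_{Nadir} − y_{Kora} = 0 ⇒ y_{Nadir} = 78 − 0.5y_{Kora}.
Substituting the second reaction function into the first: y_{Kora} = 51 − (1/3)(78 − 0.5y_{Kora}), which gives (5/6)y_{Kora} = 25 ⇒ y_{Kora} = 30.
Then y_{Nadir} = 78 − 0.5·30 = 63.
Price P = 245 − 93 = 152.
Kora's profit: (152 − 92)·30 − 0.5(30)² = 1350.

1350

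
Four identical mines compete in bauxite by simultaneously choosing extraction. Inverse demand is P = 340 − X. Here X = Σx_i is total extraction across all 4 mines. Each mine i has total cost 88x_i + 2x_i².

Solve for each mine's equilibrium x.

A representative mine's profit is π_i = x_i(340 − X) − 88x_i − 2x_i², with X = x_i + Σ_{j≠i} x_j.
First-order condition: 252 − 6x_i − Σ_{j≠i} x_j = 0.
In a symmetric equilibrium every mine chooses the same x, so Σ_{j≠i} x_j = 3x. The condition becomes 252 − 9x = 0, giving x = 252/9 = 28.

28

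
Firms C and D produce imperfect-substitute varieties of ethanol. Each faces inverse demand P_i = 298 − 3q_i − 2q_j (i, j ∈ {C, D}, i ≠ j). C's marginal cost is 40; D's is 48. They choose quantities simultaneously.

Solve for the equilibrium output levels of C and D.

Firm C's profit: π = q_C(298 − 3q_C − 2q_D) − 40q_C.
∂π/∂q_C = 258 − 6q_C − 2q_D = 0 ⇒ q_C = 43 − (1/3)q_D.
Similarly q_D = 125/3 − (1/3)q_C.
Solving the two reaction functions simultaneously: (1 − (−1/3)(−1/3))q_C = 43 − (1/3)·(125/3), so (8/9)q_C = 262/9 and q_C = 32.75.
Then q_D = 125/3 − (1/3)·32.75 = 30.75.

32.75, 30.75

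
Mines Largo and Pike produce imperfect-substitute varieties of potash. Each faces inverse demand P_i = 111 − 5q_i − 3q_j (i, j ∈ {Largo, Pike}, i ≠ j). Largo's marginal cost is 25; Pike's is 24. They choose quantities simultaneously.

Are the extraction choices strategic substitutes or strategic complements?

strategic substitutes

Mine Largo's profit: π = q_{Largo}(111 − 5q_{Largo} − 3q_{Pike}) − 25q_{Largo}.
∂π/∂q_{Largo} = 86 − 10q_{Largo} − 3q_{Pike} = 0 ⇒ q_{Largo} = 8.6 − 0.3q_{Pike}.
The best-response slope dq_{Largo}/dq_{Pike} = −0.3 < 0: the reaction function is downward-sloping, so the choices are strategic substitutes.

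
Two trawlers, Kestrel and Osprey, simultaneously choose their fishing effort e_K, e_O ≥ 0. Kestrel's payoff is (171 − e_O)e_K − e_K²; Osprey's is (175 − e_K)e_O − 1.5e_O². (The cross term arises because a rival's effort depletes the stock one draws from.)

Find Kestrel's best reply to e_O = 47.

Expanding Kestrel's payoff: 171e_K − e_Oe_K − e_K².
∂π/∂e_K = 171 − e_O − 2e_K = 0, so e_K = 85.5 − 0.5e_O.
At e_O = 47: e_K = 85.5 − 0.5·47 = 62.

62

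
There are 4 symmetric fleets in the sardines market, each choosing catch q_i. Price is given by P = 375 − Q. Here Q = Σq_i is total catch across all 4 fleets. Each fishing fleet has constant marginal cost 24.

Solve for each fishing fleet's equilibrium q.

A representative fishing fleet's profit is π_i = q_i(375 − Q) − 24q_i, with Q = q_i + Σ_{j≠i} q_j.
First-order condition: 351 − 2q_i − Σ_{j≠i} q_j = 0.
Imposing symmetry (q_j = q for all j) turns Σ_{j≠i} q_j into 3q, so 351 = 5q and q = 70.2.

70.2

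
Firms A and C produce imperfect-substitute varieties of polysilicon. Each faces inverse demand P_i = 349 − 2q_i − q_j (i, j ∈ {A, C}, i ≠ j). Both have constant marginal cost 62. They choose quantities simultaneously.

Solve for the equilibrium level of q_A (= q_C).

57.4

Firm A's profit: π = q_A(349 − 2q_A − q_C) − 62q_A.
∂π/∂q_A = 287 − 4q_A − q_C = 0 ⇒ q_A = 71.75 − 0.25q_C.
Setting q_A = q_C in the reaction function: q_A = 71.75 − 0.25q_A, so q_A = 71.75 / 1.25 = 57.4.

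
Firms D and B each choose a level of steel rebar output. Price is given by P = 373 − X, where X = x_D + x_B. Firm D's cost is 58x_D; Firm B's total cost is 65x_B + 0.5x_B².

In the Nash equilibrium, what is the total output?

187.6

Firm D's profit: π = x_D(373 − (x_D + x_B)) − 58x_D.
∂π/∂x_D = 315 − 2x_D − x_B = 0, so x_D = 157.5 − 0.5x_B.
For B: ∂π/∂x_B = 308 − 3x_B − x_D = 0 ⇒ x_B = 308/3 − (1/3)x_D.
Solving the two reaction functions simultaneously: (1 − (−0.5)(−1/3))x_D = 157.5 − 0.5·(308/3), so (5/6)x_D = 637/6 and x_D = 127.4.
Then x_B = 308/3 − (1/3)·127.4 = 60.2.
Total output: 127.4 + 60.2 = 187.6.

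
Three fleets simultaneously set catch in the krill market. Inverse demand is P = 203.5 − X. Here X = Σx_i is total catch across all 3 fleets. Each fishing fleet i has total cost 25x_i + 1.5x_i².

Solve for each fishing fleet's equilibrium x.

A representative fishing fleet's profit is π_i = x_i(203.5 − X) − 25x_i − 1.5x_i², with X = x_i + Σ_{j≠i} x_j.
First-order condition: 178.5 − 5x_i − Σ_{j≠i} x_j = 0.
In a symmetric equilibrium every fishing fleet chooses the same x, so Σ_{j≠i} x_j = 2x. The condition becomes 178.5 − 7x = 0, giving x = 178.5/7 = 25.5.

25.5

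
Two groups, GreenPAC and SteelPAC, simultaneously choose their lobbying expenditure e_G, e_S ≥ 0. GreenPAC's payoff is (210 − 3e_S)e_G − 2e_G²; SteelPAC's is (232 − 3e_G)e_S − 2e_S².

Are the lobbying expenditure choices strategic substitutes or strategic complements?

Expanding GreenPAC's payoff: 210e_G − 3e_Se_G − 2e_G².
∂π/∂e_G = 210 − 3e_S − 4e_G = 0, so e_G = 52.5 − 0.75e_S.
The best-response slope de_G/de_S = −0.75 < 0: the reaction function is downward-sloping, so the choices are strategic substitutes.

strategic substitutes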